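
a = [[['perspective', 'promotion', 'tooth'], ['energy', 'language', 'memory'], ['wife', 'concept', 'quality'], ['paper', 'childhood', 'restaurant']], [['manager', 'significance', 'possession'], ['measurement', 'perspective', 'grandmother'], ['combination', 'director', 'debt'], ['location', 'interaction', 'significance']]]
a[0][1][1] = 'language'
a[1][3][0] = 'location'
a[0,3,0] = 'paper'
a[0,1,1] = 'language'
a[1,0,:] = ['manager', 'significance', 'possession']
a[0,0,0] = 'perspective'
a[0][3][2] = 'restaurant'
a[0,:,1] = ['promotion', 'language', 'concept', 'childhood']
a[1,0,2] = 'possession'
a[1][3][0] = 'location'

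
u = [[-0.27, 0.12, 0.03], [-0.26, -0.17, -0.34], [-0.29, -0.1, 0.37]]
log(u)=[[-1.38, 1.27, 0.66], [-4.08, -0.96, -0.27], [-1.11, 0.38, -0.67]]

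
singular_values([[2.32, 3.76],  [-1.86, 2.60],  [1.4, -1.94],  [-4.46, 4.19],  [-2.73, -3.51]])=[7.6, 5.91]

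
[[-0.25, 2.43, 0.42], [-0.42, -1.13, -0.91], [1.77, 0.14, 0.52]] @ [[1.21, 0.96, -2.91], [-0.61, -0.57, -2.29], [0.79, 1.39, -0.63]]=[[-1.45, -1.04, -5.10], [-0.54, -1.02, 4.38], [2.47, 2.34, -5.80]]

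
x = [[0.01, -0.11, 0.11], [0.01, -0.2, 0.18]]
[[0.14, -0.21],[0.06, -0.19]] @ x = [[-0.00,0.03,-0.02], [-0.0,0.03,-0.03]]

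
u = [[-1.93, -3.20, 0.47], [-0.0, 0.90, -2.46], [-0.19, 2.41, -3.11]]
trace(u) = -4.14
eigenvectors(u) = [[-0.97+0.00j, (-0.74+0j), (-0.74-0j)], [-0.14+0.00j, 0.30+0.37j, (0.3-0.37j)], [-0.18+0.00j, (0.46+0.09j), (0.46-0.09j)]]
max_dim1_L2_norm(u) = 3.94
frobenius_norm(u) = 6.05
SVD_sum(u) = [[-0.53, -2.18, 1.97], [0.41, 1.66, -1.51], [0.67, 2.76, -2.5]] + [[-1.34, -1.06, -1.53], [-0.72, -0.57, -0.82], [-0.63, -0.49, -0.72]] + [[-0.06, 0.04, 0.02], [0.31, -0.2, -0.14], [-0.23, 0.15, 0.1]]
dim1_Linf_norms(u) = [3.2, 2.46, 3.11]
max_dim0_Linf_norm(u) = 3.2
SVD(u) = [[-0.56, -0.82, 0.15], [0.43, -0.44, -0.79], [0.71, -0.38, 0.59]] @ diag([5.329949674747125, 2.8121014496396946, 0.49741522051234516]) @ [[0.18, 0.73, -0.66],[0.59, 0.46, 0.67],[-0.79, 0.51, 0.34]]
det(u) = -7.46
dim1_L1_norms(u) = [5.6, 3.36, 5.71]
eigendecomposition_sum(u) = [[-1.78+0.00j, (0.79-0j), -3.42+0.00j], [(-0.25+0j), (0.11-0j), (-0.48+0j)], [-0.33+0.00j, 0.14-0.00j, (-0.62+0j)]] + [[(-0.07+0.19j), -2.00-0.83j, 1.94-0.40j], [0.13-0.04j, (0.39+1.34j), (-0.99-0.81j)], [0.07-0.11j, 1.13+0.74j, (-1.24+0.02j)]] + [[-0.07-0.19j, -2.00+0.83j, 1.94+0.40j], [0.13+0.04j, (0.39-1.34j), -0.99+0.81j], [0.07+0.11j, 1.13-0.74j, -1.24-0.02j]]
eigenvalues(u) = [(-2.29+0j), (-0.92+1.55j), (-0.92-1.55j)]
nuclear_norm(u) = 8.64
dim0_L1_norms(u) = [2.12, 6.51, 6.04]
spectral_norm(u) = 5.33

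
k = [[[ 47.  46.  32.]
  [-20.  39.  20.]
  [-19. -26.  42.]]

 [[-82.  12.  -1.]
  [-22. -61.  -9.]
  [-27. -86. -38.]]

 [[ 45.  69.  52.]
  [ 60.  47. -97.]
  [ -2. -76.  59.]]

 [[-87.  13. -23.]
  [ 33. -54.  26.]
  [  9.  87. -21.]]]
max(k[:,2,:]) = 87.0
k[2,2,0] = -2.0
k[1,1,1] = -61.0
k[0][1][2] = 20.0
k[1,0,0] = -82.0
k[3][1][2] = 26.0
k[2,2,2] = 59.0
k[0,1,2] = 20.0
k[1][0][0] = -82.0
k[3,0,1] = 13.0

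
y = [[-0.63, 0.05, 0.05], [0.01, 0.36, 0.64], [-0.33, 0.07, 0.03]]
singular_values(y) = [0.77, 0.68, 0.03]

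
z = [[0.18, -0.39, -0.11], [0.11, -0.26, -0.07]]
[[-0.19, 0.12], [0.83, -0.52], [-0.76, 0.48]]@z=[[-0.02, 0.04, 0.01], [0.09, -0.19, -0.05], [-0.08, 0.17, 0.05]]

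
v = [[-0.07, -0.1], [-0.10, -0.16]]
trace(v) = -0.23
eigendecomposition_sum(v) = [[-0.0, 0.00], [0.00, -0.00]] + [[-0.07,-0.10], [-0.1,-0.16]]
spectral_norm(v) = 0.22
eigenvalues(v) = [-0.01, -0.22]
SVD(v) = [[-0.54, -0.84], [-0.84, 0.54]] @ diag([0.22465856099730655, 0.005341439002693461]) @ [[0.54, 0.84], [0.84, -0.54]]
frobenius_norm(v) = 0.22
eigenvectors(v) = [[0.84, 0.54], [-0.54, 0.84]]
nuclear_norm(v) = 0.23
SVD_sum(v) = [[-0.07, -0.10],[-0.1, -0.16]] + [[-0.00, 0.00],[0.00, -0.0]]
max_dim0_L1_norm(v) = 0.26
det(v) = 0.00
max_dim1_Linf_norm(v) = 0.16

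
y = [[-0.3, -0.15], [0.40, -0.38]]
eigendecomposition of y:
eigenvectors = [[0.09+0.52j,  (0.09-0.52j)], [(0.85+0j),  (0.85-0j)]]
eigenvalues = [(-0.34+0.24j), (-0.34-0.24j)]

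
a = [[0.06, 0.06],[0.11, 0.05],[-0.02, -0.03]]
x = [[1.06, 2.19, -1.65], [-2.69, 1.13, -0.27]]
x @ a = [[0.34,0.22], [-0.03,-0.10]]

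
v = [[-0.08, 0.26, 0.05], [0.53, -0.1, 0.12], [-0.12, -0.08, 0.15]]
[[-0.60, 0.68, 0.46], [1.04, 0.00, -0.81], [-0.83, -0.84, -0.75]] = v @ [[2.69, 1.28, -0.20], [-0.75, 3.52, 2.45], [-3.81, -2.68, -3.86]]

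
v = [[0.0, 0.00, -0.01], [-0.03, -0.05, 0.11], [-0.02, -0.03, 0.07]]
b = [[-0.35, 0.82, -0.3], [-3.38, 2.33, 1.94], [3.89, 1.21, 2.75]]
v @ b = [[-0.04, -0.01, -0.03], [0.61, -0.01, 0.21], [0.38, -0.00, 0.14]]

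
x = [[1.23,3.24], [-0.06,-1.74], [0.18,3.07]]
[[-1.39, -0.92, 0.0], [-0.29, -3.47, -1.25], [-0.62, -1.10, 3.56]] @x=[[-1.65,-2.9], [-0.37,1.26], [-0.06,10.83]]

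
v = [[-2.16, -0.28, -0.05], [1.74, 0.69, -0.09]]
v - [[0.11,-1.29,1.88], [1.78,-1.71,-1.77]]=[[-2.27, 1.01, -1.93], [-0.04, 2.4, 1.68]]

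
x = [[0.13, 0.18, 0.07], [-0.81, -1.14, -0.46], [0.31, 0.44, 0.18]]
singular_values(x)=[1.59, 0.0, 0.0]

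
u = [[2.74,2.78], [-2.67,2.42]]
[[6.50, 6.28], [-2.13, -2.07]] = u @ [[1.54, 1.49],[0.82, 0.79]]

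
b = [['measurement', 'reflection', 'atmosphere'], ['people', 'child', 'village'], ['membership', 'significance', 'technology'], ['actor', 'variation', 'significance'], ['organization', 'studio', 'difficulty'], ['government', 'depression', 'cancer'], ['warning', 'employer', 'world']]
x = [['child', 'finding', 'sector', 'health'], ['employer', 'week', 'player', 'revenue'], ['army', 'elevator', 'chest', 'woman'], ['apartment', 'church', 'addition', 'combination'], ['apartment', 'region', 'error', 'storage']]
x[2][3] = 'woman'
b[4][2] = 'difficulty'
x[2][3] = 'woman'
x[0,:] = ['child', 'finding', 'sector', 'health']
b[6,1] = 'employer'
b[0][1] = 'reflection'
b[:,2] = ['atmosphere', 'village', 'technology', 'significance', 'difficulty', 'cancer', 'world']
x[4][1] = 'region'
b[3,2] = 'significance'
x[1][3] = 'revenue'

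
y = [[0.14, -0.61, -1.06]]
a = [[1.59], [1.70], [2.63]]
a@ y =[[0.22, -0.97, -1.69], [0.24, -1.04, -1.8], [0.37, -1.60, -2.79]]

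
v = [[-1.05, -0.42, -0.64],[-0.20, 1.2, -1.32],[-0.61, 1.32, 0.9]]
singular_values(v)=[1.9, 1.71, 1.13]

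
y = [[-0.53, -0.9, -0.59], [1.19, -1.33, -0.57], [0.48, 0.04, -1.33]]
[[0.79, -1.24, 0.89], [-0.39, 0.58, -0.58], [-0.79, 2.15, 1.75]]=y @ [[-0.83, 1.39, -0.72], [-0.57, 1.27, 0.46], [0.28, -1.08, -1.56]]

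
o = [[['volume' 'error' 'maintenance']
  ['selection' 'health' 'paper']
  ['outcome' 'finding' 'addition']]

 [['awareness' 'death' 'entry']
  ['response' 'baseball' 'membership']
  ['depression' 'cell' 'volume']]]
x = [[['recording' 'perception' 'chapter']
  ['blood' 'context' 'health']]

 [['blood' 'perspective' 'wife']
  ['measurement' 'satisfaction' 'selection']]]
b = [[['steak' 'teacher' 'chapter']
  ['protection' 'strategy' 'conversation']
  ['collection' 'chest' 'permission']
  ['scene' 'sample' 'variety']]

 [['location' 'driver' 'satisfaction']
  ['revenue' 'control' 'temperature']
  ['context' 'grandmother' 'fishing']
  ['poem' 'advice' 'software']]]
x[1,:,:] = [['blood', 'perspective', 'wife'], ['measurement', 'satisfaction', 'selection']]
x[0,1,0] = 'blood'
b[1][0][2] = 'satisfaction'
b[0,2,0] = 'collection'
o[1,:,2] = ['entry', 'membership', 'volume']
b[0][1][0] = 'protection'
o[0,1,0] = 'selection'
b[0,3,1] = 'sample'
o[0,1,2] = 'paper'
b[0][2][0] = 'collection'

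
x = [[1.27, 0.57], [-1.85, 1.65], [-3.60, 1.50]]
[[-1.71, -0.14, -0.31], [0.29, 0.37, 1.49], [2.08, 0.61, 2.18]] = x@[[-0.95, -0.14, -0.43], [-0.89, 0.07, 0.42]]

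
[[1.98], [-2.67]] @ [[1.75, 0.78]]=[[3.46, 1.54], [-4.67, -2.08]]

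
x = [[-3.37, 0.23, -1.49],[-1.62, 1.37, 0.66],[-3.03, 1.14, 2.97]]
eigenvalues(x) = [-3.9, 3.97, 0.9]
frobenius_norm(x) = 6.15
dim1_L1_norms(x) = [5.09, 3.65, 7.14]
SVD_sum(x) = [[-2.24, 0.75, 0.90],[-1.84, 0.61, 0.74],[-3.62, 1.21, 1.45]] + [[-1.1,-0.38,-2.42],[0.05,0.02,0.11],[0.65,0.23,1.44]] + [[-0.03, -0.14, 0.04],[0.17, 0.74, -0.19],[-0.07, -0.29, 0.08]]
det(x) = -13.96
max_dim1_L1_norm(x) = 7.14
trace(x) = 0.97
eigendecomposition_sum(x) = [[-3.66, 0.34, -0.83], [-0.94, 0.09, -0.21], [-1.46, 0.13, -0.33]] + [[0.31, -0.24, -0.61], [-0.60, 0.47, 1.19], [-1.60, 1.26, 3.20]] + [[-0.01,0.13,-0.05], [-0.08,0.81,-0.32], [0.03,-0.25,0.1]]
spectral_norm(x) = 5.23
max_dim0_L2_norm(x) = 4.81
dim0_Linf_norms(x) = [3.37, 1.37, 2.97]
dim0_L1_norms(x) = [8.02, 2.74, 5.12]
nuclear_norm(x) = 9.21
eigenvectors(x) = [[0.90,  0.18,  -0.15],  [0.23,  -0.34,  -0.94],  [0.36,  -0.92,  0.29]]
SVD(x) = [[-0.48, 0.86, 0.17], [-0.4, -0.04, -0.92], [-0.78, -0.51, 0.36]] @ diag([5.22835059714304, 3.13131128417393, 0.8529007415632044]) @ [[0.89, -0.3, -0.36],  [-0.41, -0.14, -0.90],  [-0.22, -0.94, 0.25]]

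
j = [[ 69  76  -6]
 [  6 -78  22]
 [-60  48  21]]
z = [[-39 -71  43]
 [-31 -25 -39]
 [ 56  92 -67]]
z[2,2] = -67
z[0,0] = -39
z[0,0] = -39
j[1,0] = 6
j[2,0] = -60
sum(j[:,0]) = 15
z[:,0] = [-39, -31, 56]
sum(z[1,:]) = -95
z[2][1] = 92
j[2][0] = -60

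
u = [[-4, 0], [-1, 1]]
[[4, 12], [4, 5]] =u @ [[-1, -3], [3, 2]]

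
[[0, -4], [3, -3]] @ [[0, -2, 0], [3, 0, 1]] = [[-12, 0, -4], [-9, -6, -3]]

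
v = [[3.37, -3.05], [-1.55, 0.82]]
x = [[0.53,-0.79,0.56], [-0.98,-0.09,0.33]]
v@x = [[4.78, -2.39, 0.88], [-1.63, 1.15, -0.6]]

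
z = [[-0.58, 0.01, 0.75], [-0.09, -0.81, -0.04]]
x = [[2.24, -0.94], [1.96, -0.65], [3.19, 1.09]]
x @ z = [[-1.21,0.78,1.72],[-1.08,0.55,1.50],[-1.95,-0.85,2.35]]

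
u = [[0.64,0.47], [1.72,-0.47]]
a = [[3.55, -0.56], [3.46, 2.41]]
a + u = [[4.19, -0.09], [5.18, 1.94]]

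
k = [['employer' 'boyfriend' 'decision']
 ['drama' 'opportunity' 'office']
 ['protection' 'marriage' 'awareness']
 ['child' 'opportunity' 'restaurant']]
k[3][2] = 'restaurant'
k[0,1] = 'boyfriend'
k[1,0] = 'drama'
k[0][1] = 'boyfriend'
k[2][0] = 'protection'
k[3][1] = 'opportunity'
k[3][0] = 'child'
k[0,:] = ['employer', 'boyfriend', 'decision']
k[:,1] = ['boyfriend', 'opportunity', 'marriage', 'opportunity']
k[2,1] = 'marriage'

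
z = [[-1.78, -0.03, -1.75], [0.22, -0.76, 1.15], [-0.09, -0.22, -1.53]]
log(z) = [[1.59+2.93j, (5.71+1.68j), 7.60+8.37j], [-0.01-0.79j, 2.62-0.45j, 6.79-2.27j], [(-0.33+0.23j), (-2.39+0.13j), (-3.37+0.67j)]]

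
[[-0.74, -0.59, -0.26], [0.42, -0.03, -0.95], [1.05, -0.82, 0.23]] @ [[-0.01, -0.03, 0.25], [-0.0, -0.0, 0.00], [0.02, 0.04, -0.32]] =[[0.0, 0.01, -0.10],[-0.02, -0.05, 0.41],[-0.01, -0.02, 0.19]]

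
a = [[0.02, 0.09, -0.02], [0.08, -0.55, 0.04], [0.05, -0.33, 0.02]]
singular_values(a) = [0.66, 0.04, 0.0]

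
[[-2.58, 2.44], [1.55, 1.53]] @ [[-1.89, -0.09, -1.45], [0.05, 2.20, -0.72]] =[[5.00,5.6,1.98], [-2.85,3.23,-3.35]]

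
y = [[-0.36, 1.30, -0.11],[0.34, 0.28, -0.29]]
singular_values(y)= [1.37, 0.48]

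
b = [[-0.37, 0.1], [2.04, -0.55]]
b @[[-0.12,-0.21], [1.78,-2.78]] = [[0.22, -0.2], [-1.22, 1.1]]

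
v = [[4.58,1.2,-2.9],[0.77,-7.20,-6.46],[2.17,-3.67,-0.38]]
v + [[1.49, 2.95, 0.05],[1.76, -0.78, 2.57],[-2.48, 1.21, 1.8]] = [[6.07,4.15,-2.85],[2.53,-7.98,-3.89],[-0.31,-2.46,1.42]]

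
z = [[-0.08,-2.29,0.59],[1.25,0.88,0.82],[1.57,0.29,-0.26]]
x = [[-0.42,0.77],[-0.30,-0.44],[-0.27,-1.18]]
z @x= [[0.56, 0.25], [-1.01, -0.39], [-0.68, 1.39]]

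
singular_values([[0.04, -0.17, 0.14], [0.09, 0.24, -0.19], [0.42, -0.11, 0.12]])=[0.48, 0.36, 0.0]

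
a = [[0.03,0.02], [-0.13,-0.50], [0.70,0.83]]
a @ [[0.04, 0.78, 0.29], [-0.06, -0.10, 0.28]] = [[-0.0, 0.02, 0.01], [0.02, -0.05, -0.18], [-0.02, 0.46, 0.44]]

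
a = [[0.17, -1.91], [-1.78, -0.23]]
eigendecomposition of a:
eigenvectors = [[0.76, 0.68], [-0.65, 0.73]]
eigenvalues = [1.82, -1.88]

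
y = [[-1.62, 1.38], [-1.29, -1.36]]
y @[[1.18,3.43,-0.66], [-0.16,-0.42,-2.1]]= [[-2.13,-6.14,-1.83], [-1.3,-3.85,3.71]]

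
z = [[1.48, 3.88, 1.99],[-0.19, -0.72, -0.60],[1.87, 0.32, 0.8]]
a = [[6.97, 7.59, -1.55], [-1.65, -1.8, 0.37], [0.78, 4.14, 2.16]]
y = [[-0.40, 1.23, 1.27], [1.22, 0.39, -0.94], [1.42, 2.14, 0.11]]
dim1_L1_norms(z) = [7.35, 1.51, 2.99]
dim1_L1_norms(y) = [2.9, 2.55, 3.67]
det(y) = -0.02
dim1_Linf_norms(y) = [1.27, 1.22, 2.14]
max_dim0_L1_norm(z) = 4.92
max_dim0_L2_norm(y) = 2.5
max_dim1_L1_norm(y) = 3.67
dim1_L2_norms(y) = [1.81, 1.59, 2.57]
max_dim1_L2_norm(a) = 10.42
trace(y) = 0.10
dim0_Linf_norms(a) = [6.97, 7.59, 2.16]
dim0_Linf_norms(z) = [1.87, 3.88, 1.99]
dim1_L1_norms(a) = [16.11, 3.82, 7.08]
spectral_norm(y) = 2.88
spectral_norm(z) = 4.87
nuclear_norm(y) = 4.92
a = z @ y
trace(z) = 1.56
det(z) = -1.77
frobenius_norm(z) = 5.13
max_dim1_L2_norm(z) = 4.6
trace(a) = 7.33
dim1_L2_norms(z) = [4.6, 0.96, 2.06]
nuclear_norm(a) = 14.55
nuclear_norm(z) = 6.70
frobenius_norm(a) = 11.71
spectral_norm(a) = 11.23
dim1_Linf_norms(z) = [3.88, 0.72, 1.87]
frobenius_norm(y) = 3.52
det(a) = -0.12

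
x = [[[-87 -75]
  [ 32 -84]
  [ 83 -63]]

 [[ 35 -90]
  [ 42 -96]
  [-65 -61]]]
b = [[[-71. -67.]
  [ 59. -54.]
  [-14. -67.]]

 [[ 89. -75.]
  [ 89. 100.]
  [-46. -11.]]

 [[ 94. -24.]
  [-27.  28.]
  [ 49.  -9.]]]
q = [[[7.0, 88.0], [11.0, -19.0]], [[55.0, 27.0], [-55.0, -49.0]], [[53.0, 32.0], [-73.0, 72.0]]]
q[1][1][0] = -55.0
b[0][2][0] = -14.0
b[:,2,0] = [-14.0, -46.0, 49.0]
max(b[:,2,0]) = 49.0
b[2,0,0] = 94.0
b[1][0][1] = -75.0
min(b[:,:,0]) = -71.0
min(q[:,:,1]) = -49.0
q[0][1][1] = -19.0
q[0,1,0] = 11.0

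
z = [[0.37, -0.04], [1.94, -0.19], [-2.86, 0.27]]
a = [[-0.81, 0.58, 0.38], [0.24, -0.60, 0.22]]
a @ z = [[-0.26,0.02], [-1.70,0.16]]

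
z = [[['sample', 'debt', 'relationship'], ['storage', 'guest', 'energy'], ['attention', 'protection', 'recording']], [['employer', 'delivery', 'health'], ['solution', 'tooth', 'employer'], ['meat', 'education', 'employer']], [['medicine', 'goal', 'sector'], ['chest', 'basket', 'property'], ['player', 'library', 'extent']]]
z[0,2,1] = 'protection'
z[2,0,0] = 'medicine'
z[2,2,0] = 'player'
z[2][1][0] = 'chest'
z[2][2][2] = 'extent'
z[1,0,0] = 'employer'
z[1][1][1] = 'tooth'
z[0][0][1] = 'debt'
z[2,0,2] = 'sector'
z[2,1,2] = 'property'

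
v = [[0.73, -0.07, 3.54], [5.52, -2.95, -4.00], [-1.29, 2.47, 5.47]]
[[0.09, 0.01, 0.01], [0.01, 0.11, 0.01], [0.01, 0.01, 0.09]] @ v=[[0.11, -0.01, 0.33],  [0.60, -0.30, -0.35],  [-0.05, 0.19, 0.49]]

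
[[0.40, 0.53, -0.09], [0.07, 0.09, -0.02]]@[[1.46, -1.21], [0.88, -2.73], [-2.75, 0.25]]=[[1.30, -1.95], [0.24, -0.34]]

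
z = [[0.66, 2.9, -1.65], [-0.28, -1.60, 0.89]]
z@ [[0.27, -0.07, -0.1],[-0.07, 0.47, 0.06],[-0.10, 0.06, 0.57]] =[[0.14,  1.22,  -0.83], [-0.05,  -0.68,  0.44]]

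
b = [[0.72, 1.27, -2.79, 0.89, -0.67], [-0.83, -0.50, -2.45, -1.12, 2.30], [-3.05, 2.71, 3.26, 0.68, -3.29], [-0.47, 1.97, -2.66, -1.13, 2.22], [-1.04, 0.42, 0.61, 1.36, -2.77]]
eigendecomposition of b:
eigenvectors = [[(-0.62+0j), 0.39-0.23j, (0.39+0.23j), (-0.16+0j), (0.5+0j)], [(-0.14+0j), 0.33+0.40j, 0.33-0.40j, 0.06+0.00j, (0.1+0j)], [0.71+0.00j, (0.31-0.32j), 0.31+0.32j, 0.13+0.00j, (0.55+0j)], [(-0.29+0j), 0.53+0.00j, (0.53-0j), (0.84+0j), 0.01+0.00j], [0.08+0.00j, 0.16-0.14j, (0.16+0.14j), 0.50+0.00j, 0.66+0.00j]]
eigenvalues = [(4.72+0j), (-1.11+2.74j), (-1.11-2.74j), (0.03+0j), (-2.96+0j)]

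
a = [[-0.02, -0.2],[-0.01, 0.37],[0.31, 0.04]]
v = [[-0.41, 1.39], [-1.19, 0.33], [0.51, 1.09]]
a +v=[[-0.43, 1.19],[-1.20, 0.7],[0.82, 1.13]]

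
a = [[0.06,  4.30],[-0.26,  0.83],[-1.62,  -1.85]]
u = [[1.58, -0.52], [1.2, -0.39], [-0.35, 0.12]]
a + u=[[1.64, 3.78], [0.94, 0.44], [-1.97, -1.73]]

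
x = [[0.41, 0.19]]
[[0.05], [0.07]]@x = [[0.02, 0.01], [0.03, 0.01]]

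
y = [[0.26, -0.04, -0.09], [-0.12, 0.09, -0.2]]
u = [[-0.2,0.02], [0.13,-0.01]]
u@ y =[[-0.05, 0.01, 0.01], [0.04, -0.01, -0.01]]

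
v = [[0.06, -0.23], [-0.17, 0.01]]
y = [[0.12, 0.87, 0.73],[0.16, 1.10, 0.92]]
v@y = [[-0.03, -0.20, -0.17], [-0.02, -0.14, -0.11]]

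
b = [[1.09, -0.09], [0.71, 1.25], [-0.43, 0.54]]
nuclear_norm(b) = 2.70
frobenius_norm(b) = 1.93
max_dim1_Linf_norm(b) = 1.25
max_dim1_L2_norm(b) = 1.44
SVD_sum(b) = [[0.51, 0.5], [0.98, 0.97], [0.05, 0.05]] + [[0.58, -0.59], [-0.27, 0.28], [-0.48, 0.49]]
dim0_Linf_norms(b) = [1.09, 1.25]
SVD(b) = [[-0.46, 0.72],  [-0.89, -0.34],  [-0.05, -0.6]] @ diag([1.557851020669829, 1.1456003654843914]) @ [[-0.71, -0.7], [0.7, -0.71]]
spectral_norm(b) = 1.56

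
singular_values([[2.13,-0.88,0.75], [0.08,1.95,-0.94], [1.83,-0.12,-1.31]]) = [2.97, 2.43, 0.96]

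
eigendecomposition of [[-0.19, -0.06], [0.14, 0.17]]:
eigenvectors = [[-0.92, 0.18], [0.39, -0.98]]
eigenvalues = [-0.16, 0.14]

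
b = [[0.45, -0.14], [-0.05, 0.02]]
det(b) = 0.002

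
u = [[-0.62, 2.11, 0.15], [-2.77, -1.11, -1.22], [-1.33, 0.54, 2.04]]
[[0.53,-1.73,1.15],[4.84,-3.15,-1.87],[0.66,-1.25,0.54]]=u@[[-1.44, 1.20, 0.3], [-0.13, -0.49, 0.61], [-0.58, 0.3, 0.3]]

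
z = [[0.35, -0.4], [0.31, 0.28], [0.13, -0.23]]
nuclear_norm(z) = 1.01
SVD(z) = [[0.89, 0.12], [-0.08, 0.99], [0.44, -0.07]] @ diag([0.5925019342435366, 0.41921528826805426]) @ [[0.58, -0.81], [0.81, 0.58]]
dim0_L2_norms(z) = [0.49, 0.54]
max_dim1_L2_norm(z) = 0.53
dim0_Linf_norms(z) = [0.35, 0.4]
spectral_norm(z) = 0.59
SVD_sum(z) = [[0.31, -0.43], [-0.03, 0.04], [0.15, -0.21]] + [[0.04, 0.03], [0.34, 0.24], [-0.02, -0.02]]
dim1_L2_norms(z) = [0.53, 0.42, 0.26]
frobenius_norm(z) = 0.73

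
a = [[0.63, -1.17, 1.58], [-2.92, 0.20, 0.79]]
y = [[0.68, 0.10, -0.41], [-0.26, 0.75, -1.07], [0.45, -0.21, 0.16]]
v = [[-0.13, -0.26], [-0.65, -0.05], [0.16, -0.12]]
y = v @ a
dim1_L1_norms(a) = [3.38, 3.91]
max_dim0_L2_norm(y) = 1.16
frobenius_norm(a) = 3.67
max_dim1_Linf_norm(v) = 0.65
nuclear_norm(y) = 2.26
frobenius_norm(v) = 0.74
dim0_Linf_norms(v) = [0.65, 0.26]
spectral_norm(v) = 0.69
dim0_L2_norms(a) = [2.99, 1.19, 1.77]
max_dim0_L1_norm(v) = 0.94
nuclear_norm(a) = 5.09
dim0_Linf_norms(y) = [0.68, 0.75, 1.07]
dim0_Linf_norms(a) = [2.92, 1.17, 1.58]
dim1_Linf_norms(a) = [1.58, 2.92]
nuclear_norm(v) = 0.97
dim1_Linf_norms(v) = [0.26, 0.65, 0.16]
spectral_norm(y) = 1.40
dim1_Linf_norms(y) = [0.68, 1.07, 0.45]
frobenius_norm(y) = 1.64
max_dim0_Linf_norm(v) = 0.65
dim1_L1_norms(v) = [0.39, 0.7, 0.28]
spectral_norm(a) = 3.05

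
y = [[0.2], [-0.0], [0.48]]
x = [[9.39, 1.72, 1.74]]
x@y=[[2.71]]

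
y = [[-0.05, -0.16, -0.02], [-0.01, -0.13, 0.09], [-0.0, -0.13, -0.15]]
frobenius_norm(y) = 0.30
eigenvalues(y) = [(-0.04+0j), (-0.14+0.1j), (-0.14-0.1j)]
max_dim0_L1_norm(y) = 0.42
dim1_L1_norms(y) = [0.23, 0.23, 0.28]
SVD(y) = [[0.64, 0.20, -0.74], [0.38, 0.75, 0.54], [0.66, -0.63, 0.41]] @ diag([0.2538276257912154, 0.1659845973536219, 0.03194761065480015]) @ [[-0.14,  -0.94,  -0.31], [-0.11,  -0.30,  0.95], [0.98,  -0.17,  0.06]]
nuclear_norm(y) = 0.45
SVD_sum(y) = [[-0.02, -0.15, -0.05],[-0.01, -0.09, -0.03],[-0.02, -0.16, -0.05]] + [[-0.0,-0.01,0.03],[-0.01,-0.04,0.12],[0.01,0.03,-0.1]] + [[-0.02, 0.00, -0.00], [0.02, -0.0, 0.00], [0.01, -0.0, 0.0]]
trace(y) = -0.33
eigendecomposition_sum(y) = [[(-0.04+0j), (0.03-0j), (0.03-0j)], [0.00-0.00j, (-0+0j), (-0+0j)], [(-0+0j), 0.00-0.00j, 0.00-0.00j]] + [[-0.00-0.01j, (-0.1-0.03j), -0.03+0.08j], [(-0.01-0j), (-0.06+0.06j), (0.05+0.06j)], [0.00-0.01j, -0.07-0.09j, -0.08+0.05j]] + [[(-0+0.01j),(-0.1+0.03j),-0.03-0.08j],[-0.01+0.00j,-0.06-0.06j,(0.05-0.06j)],[0.01j,(-0.07+0.09j),(-0.08-0.05j)]]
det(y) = -0.00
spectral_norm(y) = 0.25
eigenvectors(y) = [[1.00+0.00j, (0.47-0.35j), 0.47+0.35j],  [-0.05+0.00j, -0.03-0.50j, -0.03+0.50j],  [0.06+0.00j, 0.64+0.00j, 0.64-0.00j]]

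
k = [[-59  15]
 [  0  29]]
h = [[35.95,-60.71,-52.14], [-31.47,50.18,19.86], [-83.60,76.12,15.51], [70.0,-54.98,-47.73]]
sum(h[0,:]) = -76.9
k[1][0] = 0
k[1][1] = 29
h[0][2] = -52.14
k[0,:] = [-59, 15]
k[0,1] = 15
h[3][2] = -47.73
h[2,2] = 15.51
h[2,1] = 76.12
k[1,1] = 29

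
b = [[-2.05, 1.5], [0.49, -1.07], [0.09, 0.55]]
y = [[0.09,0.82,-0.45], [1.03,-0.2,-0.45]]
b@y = [[1.36, -1.98, 0.25], [-1.06, 0.62, 0.26], [0.57, -0.04, -0.29]]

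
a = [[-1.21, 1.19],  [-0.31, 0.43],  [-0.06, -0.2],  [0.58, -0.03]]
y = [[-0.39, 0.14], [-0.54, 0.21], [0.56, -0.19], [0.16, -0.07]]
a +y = [[-1.60, 1.33], [-0.85, 0.64], [0.50, -0.39], [0.74, -0.10]]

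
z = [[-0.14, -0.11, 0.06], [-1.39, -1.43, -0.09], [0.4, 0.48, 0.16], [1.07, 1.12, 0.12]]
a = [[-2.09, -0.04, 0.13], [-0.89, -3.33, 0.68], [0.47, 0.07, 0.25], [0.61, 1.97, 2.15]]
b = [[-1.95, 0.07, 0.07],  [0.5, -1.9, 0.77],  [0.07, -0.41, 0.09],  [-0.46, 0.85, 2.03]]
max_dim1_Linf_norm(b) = 2.03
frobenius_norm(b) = 3.67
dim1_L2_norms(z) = [0.19, 2.0, 0.64, 1.55]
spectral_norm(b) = 2.49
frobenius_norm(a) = 5.09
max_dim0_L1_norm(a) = 5.41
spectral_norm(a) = 4.12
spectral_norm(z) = 2.61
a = z + b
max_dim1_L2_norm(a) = 3.51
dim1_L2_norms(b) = [1.95, 2.11, 0.43, 2.25]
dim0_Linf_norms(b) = [1.95, 1.9, 2.03]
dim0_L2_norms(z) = [1.8, 1.88, 0.23]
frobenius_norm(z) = 2.62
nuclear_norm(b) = 6.29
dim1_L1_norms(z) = [0.31, 2.91, 1.04, 2.31]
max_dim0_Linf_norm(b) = 2.03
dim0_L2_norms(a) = [2.4, 3.87, 2.27]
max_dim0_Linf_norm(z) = 1.43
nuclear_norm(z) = 2.77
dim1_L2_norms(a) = [2.09, 3.51, 0.54, 2.98]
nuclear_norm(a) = 8.33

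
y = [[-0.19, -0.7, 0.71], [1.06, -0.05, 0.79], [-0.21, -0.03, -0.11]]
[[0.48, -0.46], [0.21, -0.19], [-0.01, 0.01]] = y @ [[-0.17, 0.17],[-0.15, 0.14],[0.48, -0.46]]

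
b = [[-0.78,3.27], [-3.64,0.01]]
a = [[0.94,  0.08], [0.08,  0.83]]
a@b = [[-1.02, 3.07], [-3.08, 0.27]]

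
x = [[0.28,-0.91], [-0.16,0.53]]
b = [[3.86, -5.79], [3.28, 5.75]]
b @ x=[[2.01, -6.58], [-0.00, 0.06]]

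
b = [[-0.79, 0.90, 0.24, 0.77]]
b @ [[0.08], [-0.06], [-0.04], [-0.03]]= [[-0.15]]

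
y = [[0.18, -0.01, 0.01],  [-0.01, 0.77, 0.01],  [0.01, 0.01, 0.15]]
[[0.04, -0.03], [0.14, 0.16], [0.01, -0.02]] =y@ [[0.21, -0.17], [0.19, 0.21], [0.03, -0.11]]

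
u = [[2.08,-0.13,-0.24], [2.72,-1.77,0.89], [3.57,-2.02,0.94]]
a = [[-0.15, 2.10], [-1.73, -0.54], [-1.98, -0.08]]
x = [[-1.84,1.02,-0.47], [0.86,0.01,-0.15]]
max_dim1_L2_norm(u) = 4.21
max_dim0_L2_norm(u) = 4.95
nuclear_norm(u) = 6.80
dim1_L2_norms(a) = [2.11, 1.81, 1.98]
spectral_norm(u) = 5.67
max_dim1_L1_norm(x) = 3.33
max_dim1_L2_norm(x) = 2.16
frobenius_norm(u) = 5.78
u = a @ x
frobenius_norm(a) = 3.41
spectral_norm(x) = 2.27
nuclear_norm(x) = 2.77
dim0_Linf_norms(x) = [1.84, 1.02, 0.47]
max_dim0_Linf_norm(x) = 1.84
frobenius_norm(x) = 2.33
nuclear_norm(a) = 4.79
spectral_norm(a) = 2.68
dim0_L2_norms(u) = [4.95, 2.69, 1.32]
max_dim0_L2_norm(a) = 2.63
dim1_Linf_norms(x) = [1.84, 0.86]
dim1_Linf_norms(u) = [2.08, 2.72, 3.57]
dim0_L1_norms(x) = [2.7, 1.03, 0.62]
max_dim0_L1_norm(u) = 8.37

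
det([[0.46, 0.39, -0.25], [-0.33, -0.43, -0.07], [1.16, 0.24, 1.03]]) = -0.200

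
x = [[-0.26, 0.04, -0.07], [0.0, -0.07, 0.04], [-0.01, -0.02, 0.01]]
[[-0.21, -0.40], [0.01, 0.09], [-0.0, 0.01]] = x@ [[0.8, 1.18], [-0.15, -0.82], [0.0, 0.93]]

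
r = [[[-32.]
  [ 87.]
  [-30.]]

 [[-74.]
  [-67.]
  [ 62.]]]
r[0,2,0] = -30.0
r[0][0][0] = -32.0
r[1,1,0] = -67.0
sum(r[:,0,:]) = -106.0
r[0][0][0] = -32.0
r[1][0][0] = -74.0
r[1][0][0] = -74.0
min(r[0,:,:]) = -32.0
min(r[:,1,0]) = -67.0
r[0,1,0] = 87.0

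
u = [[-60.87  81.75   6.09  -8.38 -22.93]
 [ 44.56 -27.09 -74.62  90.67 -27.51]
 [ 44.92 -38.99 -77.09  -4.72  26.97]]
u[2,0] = 44.92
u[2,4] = 26.97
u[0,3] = -8.38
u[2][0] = 44.92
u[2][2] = -77.09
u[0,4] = -22.93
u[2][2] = -77.09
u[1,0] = 44.56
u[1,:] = [44.56, -27.09, -74.62, 90.67, -27.51]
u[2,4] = 26.97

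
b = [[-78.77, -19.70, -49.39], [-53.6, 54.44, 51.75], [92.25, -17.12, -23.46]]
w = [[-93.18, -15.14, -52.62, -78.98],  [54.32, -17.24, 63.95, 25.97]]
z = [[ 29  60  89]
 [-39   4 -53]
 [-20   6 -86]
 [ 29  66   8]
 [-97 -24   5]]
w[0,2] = -52.62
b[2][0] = 92.25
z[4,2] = 5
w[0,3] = -78.98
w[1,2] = 63.95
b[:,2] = [-49.39, 51.75, -23.46]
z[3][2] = 8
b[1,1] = 54.44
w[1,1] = -17.24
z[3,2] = 8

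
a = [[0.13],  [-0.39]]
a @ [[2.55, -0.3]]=[[0.33, -0.04], [-0.99, 0.12]]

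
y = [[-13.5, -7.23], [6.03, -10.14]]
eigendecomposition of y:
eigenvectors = [[(0.74+0j), (0.74-0j)], [-0.17-0.65j, -0.17+0.65j]]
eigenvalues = [(-11.82+6.39j), (-11.82-6.39j)]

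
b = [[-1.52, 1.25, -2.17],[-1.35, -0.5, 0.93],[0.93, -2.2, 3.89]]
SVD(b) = [[-0.52, -0.45, 0.72], [0.12, -0.88, -0.46], [0.84, -0.15, 0.51]] @ diag([5.397097179491097, 1.7965318397887775, 0.003922212946214649]) @ [[0.26,-0.48,0.84],  [0.97,0.11,-0.24],  [0.02,0.87,0.49]]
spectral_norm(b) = 5.40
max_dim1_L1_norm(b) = 7.02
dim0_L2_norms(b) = [2.24, 2.58, 4.55]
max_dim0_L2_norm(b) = 4.55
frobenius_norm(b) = 5.69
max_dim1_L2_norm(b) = 4.56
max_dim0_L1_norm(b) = 6.99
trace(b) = 1.87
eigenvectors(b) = [[0.28, -0.03, -0.33], [0.88, -0.87, 0.42], [0.38, -0.48, 0.84]]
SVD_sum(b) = [[-0.74, 1.34, -2.36],[0.17, -0.32, 0.56],[1.19, -2.17, 3.83]] + [[-0.78, -0.09, 0.19], [-1.52, -0.18, 0.37], [-0.26, -0.03, 0.06]] + [[0.0, 0.00, 0.0],[-0.00, -0.0, -0.00],[0.00, 0.0, 0.00]]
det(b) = 0.04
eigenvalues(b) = [-0.53, -0.03, 2.43]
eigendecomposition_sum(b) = [[-0.78, 0.27, -0.44], [-2.44, 0.84, -1.38], [-1.05, 0.36, -0.59]] + [[0.0, -0.00, 0.00],[0.15, -0.09, 0.1],[0.08, -0.05, 0.06]] + [[-0.74, 0.98, -1.73], [0.95, -1.25, 2.20], [1.9, -2.51, 4.43]]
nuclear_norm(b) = 7.20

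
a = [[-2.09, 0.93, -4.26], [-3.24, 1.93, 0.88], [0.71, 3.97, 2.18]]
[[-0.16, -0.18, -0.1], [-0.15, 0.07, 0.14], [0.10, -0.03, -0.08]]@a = [[0.85, -0.89, 0.31], [0.19, 0.55, 1.01], [-0.17, -0.28, -0.63]]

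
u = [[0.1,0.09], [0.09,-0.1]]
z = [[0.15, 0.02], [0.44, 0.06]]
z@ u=[[0.02, 0.01], [0.05, 0.03]]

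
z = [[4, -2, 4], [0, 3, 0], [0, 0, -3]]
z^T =[[4, 0, 0], [-2, 3, 0], [4, 0, -3]]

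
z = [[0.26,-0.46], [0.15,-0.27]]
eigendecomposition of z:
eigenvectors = [[0.89, 0.84], [0.45, 0.55]]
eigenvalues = [0.03, -0.04]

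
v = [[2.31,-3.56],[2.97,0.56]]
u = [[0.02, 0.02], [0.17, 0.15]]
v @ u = [[-0.56,-0.49], [0.15,0.14]]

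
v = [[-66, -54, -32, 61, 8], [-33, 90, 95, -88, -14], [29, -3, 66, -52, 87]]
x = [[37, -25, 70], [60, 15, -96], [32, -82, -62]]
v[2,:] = [29, -3, 66, -52, 87]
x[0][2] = 70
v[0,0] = -66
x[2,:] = [32, -82, -62]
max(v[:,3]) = 61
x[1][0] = 60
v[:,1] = [-54, 90, -3]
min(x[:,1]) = -82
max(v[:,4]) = 87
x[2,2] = -62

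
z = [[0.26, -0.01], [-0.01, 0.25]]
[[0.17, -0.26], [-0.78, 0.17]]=z @[[0.52, -0.97], [-3.08, 0.63]]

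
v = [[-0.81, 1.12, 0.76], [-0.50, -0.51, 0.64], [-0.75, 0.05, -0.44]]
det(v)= -1.250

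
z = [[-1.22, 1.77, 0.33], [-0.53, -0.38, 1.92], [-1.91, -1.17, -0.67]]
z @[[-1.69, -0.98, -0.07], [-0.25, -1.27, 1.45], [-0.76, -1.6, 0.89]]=[[1.37, -1.58, 2.95], [-0.47, -2.07, 1.19], [4.03, 4.43, -2.16]]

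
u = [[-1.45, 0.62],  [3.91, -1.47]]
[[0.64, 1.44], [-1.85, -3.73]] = u @ [[-0.73, -0.68], [-0.68, 0.73]]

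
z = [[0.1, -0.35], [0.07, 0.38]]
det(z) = 0.062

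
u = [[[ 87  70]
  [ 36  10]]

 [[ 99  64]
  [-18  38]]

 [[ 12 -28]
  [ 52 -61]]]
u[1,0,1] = 64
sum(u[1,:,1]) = 102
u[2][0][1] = -28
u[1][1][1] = 38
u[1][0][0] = 99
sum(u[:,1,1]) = -13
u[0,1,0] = 36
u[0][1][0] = 36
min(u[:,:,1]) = -61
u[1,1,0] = -18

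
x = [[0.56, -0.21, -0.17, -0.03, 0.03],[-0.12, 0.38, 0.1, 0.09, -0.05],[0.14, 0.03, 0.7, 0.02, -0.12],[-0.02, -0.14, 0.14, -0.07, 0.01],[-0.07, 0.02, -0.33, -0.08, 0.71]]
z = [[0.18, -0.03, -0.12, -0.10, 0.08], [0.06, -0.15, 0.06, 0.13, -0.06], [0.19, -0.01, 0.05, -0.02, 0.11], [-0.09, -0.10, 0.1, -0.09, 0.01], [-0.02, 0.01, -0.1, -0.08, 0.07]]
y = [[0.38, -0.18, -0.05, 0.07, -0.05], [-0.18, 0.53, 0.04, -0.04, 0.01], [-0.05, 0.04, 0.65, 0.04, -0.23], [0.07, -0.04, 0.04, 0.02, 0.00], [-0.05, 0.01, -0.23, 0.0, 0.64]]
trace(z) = 0.06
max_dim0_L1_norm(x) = 1.44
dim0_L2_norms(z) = [0.28, 0.18, 0.2, 0.2, 0.16]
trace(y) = 2.22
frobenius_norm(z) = 0.47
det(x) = -0.00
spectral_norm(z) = 0.33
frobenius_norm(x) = 1.33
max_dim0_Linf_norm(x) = 0.71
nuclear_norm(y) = 2.22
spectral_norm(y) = 0.88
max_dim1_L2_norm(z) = 0.25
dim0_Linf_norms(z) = [0.19, 0.15, 0.12, 0.13, 0.11]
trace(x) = 2.28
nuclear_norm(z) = 0.94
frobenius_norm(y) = 1.21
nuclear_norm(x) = 2.51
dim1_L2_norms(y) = [0.43, 0.56, 0.69, 0.09, 0.68]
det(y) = 0.00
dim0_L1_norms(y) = [0.73, 0.8, 1.01, 0.17, 0.93]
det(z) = 0.00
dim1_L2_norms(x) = [0.62, 0.42, 0.72, 0.21, 0.79]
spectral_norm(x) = 0.97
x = z + y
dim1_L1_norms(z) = [0.51, 0.46, 0.38, 0.39, 0.28]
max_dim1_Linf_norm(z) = 0.19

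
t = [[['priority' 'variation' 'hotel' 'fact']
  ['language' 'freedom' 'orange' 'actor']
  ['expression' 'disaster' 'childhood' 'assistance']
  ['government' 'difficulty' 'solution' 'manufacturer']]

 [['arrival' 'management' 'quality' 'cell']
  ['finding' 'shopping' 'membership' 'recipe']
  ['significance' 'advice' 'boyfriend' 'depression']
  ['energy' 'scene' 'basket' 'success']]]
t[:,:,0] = [['priority', 'language', 'expression', 'government'], ['arrival', 'finding', 'significance', 'energy']]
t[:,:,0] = [['priority', 'language', 'expression', 'government'], ['arrival', 'finding', 'significance', 'energy']]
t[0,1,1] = 'freedom'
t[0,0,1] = 'variation'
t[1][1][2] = 'membership'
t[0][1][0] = 'language'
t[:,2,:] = [['expression', 'disaster', 'childhood', 'assistance'], ['significance', 'advice', 'boyfriend', 'depression']]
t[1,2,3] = 'depression'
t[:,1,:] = [['language', 'freedom', 'orange', 'actor'], ['finding', 'shopping', 'membership', 'recipe']]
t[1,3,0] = 'energy'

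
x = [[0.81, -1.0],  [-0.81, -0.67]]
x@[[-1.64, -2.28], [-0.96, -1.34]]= [[-0.37, -0.51], [1.97, 2.74]]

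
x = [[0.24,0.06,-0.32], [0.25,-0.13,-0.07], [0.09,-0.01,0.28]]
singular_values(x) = [0.48, 0.3, 0.11]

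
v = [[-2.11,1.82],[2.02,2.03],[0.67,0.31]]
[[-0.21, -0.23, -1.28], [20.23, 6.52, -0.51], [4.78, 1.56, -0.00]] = v @ [[4.68, 1.55, 0.21], [5.31, 1.67, -0.46]]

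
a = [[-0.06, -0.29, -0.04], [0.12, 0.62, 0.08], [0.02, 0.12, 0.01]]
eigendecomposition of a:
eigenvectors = [[-0.42, 0.76, 0.66], [0.89, -0.06, -0.22], [0.17, -0.65, 0.72]]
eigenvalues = [0.58, -0.0, -0.01]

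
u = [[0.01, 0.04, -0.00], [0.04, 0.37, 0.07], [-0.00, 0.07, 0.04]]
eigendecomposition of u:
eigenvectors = [[-0.10, 0.94, -0.33],[-0.98, -0.16, -0.15],[-0.20, 0.31, 0.93]]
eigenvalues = [0.39, 0.0, 0.03]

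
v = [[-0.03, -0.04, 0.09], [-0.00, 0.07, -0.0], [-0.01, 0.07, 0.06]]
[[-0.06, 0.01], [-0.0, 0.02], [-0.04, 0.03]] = v @ [[0.67, -0.47], [-0.02, 0.25], [-0.46, 0.07]]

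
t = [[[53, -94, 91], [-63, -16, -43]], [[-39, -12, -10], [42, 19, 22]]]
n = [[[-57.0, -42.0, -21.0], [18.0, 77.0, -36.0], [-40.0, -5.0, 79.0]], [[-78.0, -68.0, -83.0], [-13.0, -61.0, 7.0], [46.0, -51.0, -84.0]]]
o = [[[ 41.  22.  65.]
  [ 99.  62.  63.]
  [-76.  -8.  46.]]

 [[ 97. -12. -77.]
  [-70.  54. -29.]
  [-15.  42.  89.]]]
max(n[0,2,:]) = 79.0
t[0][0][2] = 91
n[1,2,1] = -51.0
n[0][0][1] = -42.0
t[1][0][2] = -10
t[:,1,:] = [[-63, -16, -43], [42, 19, 22]]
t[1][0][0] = -39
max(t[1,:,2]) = 22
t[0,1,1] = -16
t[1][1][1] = 19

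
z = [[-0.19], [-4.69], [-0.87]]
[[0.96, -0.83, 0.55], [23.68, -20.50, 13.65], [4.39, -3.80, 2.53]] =z@[[-5.05, 4.37, -2.91]]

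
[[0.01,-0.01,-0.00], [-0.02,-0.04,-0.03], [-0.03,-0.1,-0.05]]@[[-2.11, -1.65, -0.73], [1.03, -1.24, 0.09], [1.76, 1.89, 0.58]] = [[-0.03, -0.0, -0.01],[-0.05, 0.03, -0.01],[-0.13, 0.08, -0.02]]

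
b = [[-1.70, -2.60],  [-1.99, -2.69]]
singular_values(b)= [4.56, 0.13]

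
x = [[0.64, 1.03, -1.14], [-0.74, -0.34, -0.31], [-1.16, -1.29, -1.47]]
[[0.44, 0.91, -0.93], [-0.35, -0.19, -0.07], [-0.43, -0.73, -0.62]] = x@ [[0.53,-0.02,-0.11], [-0.02,0.74,-0.14], [-0.11,-0.14,0.63]]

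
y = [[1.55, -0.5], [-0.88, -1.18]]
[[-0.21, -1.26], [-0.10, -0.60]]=y @ [[-0.09, -0.52], [0.15, 0.90]]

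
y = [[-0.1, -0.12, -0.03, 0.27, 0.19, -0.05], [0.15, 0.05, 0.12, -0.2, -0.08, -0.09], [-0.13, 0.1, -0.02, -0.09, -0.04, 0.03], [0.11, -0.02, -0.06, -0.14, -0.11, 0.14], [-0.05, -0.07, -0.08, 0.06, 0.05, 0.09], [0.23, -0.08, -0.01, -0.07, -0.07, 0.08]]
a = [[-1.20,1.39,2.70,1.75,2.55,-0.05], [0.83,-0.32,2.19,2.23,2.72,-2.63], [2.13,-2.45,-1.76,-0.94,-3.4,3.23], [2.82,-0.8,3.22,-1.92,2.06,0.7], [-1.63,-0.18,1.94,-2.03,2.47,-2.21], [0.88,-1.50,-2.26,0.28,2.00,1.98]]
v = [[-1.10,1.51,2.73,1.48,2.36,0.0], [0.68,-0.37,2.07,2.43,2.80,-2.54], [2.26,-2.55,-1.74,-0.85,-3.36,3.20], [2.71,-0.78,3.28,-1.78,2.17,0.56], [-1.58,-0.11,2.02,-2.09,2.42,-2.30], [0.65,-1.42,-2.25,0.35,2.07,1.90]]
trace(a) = -0.75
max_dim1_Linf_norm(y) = 0.27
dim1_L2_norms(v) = [4.32, 5.01, 6.07, 5.19, 4.7, 3.94]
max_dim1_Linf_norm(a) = 3.4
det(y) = 0.00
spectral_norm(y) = 0.53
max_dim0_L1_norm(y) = 0.83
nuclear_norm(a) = 25.60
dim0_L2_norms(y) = [0.34, 0.2, 0.16, 0.39, 0.25, 0.21]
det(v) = 1901.29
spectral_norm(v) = 9.02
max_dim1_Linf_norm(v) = 3.36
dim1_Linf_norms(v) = [2.73, 2.8, 3.36, 3.28, 2.42, 2.25]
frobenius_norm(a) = 12.11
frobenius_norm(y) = 0.66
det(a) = 2046.34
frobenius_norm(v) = 12.05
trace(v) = -0.67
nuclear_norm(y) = 1.14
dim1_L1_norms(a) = [9.64, 10.92, 13.91, 11.52, 10.46, 8.9]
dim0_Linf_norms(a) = [2.82, 2.45, 3.22, 2.23, 3.4, 3.23]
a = y + v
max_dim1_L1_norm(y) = 0.76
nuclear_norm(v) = 25.45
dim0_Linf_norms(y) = [0.23, 0.12, 0.12, 0.27, 0.19, 0.14]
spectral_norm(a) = 9.05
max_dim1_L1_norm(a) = 13.91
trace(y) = -0.08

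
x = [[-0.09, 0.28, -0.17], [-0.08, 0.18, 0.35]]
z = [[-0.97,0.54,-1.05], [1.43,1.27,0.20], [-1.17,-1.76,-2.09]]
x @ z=[[0.69,0.61,0.51], [-0.07,-0.43,-0.61]]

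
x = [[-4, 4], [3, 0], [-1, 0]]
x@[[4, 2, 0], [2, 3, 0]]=[[-8, 4, 0], [12, 6, 0], [-4, -2, 0]]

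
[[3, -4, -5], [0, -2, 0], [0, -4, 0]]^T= [[3, 0, 0], [-4, -2, -4], [-5, 0, 0]]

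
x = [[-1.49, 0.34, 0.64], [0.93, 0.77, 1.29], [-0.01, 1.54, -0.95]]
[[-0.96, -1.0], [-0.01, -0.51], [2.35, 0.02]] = x@[[0.47,  0.39],  [0.96,  -0.29],  [-0.92,  -0.50]]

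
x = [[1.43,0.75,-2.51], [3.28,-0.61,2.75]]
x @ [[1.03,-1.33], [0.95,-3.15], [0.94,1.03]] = [[-0.17, -6.85], [5.38, 0.39]]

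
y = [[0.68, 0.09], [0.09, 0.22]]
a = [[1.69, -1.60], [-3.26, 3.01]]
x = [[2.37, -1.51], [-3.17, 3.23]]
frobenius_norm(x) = 5.33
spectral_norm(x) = 5.30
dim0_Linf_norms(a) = [3.26, 3.01]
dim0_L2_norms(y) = [0.69, 0.24]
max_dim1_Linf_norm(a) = 3.26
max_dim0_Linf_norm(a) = 3.26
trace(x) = 5.60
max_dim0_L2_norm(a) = 3.67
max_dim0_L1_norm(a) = 4.95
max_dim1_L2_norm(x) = 4.53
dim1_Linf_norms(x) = [2.37, 3.23]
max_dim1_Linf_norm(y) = 0.68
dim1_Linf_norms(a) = [1.69, 3.26]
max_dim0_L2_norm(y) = 0.69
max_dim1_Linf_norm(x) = 3.23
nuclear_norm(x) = 5.84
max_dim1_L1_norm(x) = 6.4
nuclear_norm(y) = 0.90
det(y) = 0.14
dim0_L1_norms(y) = [0.77, 0.31]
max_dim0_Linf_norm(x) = 3.23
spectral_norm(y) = 0.70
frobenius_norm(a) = 5.01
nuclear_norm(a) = 5.04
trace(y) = 0.90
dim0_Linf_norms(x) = [3.17, 3.23]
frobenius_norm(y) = 0.73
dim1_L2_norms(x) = [2.81, 4.53]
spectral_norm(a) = 5.01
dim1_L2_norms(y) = [0.69, 0.24]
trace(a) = 4.70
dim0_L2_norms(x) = [3.96, 3.57]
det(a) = -0.13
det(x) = 2.87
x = y + a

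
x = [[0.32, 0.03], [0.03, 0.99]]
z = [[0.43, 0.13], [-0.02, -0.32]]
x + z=[[0.75, 0.16], [0.01, 0.67]]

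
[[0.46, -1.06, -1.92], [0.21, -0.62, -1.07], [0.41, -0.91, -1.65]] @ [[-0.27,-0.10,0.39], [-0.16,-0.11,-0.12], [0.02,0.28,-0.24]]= [[0.01, -0.47, 0.77], [0.02, -0.25, 0.41], [0.0, -0.40, 0.67]]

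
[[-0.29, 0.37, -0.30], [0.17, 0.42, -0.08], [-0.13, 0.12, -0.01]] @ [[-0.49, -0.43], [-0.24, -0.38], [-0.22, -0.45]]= [[0.12, 0.12], [-0.17, -0.20], [0.04, 0.01]]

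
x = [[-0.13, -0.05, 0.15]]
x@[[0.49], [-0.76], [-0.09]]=[[-0.04]]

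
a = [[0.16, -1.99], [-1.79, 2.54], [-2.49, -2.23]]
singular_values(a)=[3.93, 3.06]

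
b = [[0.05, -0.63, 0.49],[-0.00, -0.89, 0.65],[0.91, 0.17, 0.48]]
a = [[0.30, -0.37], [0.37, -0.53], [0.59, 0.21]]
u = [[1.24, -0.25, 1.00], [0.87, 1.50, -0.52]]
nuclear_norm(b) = 2.40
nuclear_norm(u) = 3.42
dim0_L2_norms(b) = [0.91, 1.1, 0.94]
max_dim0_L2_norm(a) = 0.76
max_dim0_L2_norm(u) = 1.52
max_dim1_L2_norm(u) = 1.81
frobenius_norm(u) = 2.42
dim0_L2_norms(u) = [1.51, 1.52, 1.13]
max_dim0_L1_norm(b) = 1.69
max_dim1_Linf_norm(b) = 0.91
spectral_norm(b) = 1.38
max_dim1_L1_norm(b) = 1.56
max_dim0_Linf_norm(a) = 0.59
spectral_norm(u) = 1.82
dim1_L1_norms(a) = [0.67, 0.9, 0.8]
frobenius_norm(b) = 1.72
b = a @ u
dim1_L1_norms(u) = [2.49, 2.89]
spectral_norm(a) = 0.84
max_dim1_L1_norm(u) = 2.89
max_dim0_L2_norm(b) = 1.1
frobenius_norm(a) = 1.02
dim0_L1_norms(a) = [1.26, 1.11]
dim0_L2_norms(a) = [0.76, 0.68]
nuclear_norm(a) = 1.41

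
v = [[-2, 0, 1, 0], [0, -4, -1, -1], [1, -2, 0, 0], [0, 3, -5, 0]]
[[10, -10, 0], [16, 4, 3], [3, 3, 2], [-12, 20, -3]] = v@ [[-5, 3, 0], [-4, 0, -1], [0, -4, 0], [0, 0, 1]]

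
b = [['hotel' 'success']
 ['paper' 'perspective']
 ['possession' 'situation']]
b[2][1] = 'situation'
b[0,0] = 'hotel'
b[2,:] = ['possession', 'situation']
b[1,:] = ['paper', 'perspective']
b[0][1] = 'success'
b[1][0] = 'paper'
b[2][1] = 'situation'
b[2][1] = 'situation'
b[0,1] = 'success'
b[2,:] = ['possession', 'situation']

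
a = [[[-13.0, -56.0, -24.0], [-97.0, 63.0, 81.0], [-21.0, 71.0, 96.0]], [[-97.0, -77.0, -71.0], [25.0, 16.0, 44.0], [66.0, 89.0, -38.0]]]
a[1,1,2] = 44.0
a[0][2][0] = -21.0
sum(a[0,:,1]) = 78.0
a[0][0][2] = -24.0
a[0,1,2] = 81.0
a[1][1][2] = 44.0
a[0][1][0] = -97.0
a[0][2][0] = -21.0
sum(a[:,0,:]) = -338.0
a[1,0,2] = -71.0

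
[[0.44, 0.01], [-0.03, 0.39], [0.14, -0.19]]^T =[[0.44, -0.03, 0.14], [0.01, 0.39, -0.19]]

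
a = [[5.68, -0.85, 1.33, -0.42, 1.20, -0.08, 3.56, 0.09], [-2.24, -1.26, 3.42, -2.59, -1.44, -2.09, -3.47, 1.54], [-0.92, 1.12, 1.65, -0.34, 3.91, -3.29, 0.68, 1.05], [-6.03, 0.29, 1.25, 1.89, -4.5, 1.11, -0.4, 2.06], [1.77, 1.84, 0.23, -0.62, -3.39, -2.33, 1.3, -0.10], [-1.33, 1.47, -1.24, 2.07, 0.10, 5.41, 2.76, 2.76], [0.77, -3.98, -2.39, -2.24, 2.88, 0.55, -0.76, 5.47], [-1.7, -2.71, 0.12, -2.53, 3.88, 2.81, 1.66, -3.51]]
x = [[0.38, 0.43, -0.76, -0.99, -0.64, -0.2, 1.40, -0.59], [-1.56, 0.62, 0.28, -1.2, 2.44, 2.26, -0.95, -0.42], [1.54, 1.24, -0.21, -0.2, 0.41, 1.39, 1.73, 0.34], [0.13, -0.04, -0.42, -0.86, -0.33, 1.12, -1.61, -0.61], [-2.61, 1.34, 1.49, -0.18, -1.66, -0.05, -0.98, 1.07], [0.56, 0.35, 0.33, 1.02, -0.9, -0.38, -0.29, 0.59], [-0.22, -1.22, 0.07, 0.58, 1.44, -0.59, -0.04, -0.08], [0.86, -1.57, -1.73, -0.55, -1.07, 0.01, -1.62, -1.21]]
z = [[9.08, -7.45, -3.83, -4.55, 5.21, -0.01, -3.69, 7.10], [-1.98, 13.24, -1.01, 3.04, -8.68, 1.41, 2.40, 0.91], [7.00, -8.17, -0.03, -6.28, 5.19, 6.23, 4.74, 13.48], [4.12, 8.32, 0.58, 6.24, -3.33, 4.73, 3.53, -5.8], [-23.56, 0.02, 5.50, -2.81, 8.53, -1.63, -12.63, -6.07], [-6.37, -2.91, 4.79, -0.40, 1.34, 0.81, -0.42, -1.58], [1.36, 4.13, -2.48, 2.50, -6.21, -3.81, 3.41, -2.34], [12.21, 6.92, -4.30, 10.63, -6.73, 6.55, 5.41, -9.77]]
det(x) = 0.15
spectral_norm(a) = 11.08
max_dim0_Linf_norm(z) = 23.56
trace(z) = 31.51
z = x @ a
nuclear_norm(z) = 105.30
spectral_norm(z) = 37.01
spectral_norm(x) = 4.69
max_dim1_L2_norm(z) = 29.41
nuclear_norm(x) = 18.68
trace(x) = -3.36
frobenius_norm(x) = 8.39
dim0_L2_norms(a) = [9.1, 5.69, 5.01, 5.16, 8.6, 7.7, 6.16, 7.59]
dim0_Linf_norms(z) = [23.56, 13.24, 5.5, 10.63, 8.68, 6.55, 12.63, 13.48]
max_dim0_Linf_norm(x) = 2.61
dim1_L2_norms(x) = [2.16, 4.06, 3.03, 2.29, 3.97, 1.72, 2.08, 3.43]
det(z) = -68450.16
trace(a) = 5.71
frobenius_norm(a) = 19.89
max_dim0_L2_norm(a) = 9.1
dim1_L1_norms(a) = [13.21, 18.05, 12.96, 17.53, 11.58, 17.14, 19.04, 18.92]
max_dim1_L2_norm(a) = 8.21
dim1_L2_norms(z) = [16.26, 16.53, 20.62, 14.32, 29.41, 8.79, 10.07, 23.27]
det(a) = -632719.02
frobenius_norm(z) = 52.47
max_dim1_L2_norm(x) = 4.06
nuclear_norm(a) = 50.19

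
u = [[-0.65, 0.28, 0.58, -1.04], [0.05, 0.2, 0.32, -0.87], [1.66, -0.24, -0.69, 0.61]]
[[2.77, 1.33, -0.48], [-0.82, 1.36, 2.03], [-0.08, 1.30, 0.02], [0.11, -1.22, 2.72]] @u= [[-2.53, 1.16, 2.36, -4.33], [3.97, -0.44, -1.44, 0.91], [0.15, 0.23, 0.36, -1.04], [4.38, -0.87, -2.20, 2.61]]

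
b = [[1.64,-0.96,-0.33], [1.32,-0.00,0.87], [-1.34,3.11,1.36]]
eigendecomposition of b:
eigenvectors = [[0.13,0.74,-0.5], [0.61,0.28,0.04], [-0.78,-0.62,0.86]]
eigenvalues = [-0.83, 1.55, 2.28]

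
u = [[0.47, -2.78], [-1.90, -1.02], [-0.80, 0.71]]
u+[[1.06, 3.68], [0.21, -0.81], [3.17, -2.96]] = [[1.53,0.9], [-1.69,-1.83], [2.37,-2.25]]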